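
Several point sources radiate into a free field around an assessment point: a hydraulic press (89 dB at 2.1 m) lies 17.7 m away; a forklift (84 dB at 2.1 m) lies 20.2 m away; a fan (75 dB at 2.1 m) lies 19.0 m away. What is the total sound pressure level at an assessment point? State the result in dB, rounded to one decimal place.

71.5 dB

Propagate each source to the receiver with L = L_ref − 20·log₁₀(r/r_ref), then add intensities.
hydraulic press: 89 − 20·log₁₀(17.7/2.1) = 89 − 18.52 = 70.48 dB.
forklift: 84 − 20·log₁₀(20.2/2.1) = 84 − 19.66 = 64.34 dB.
fan: 75 − 20·log₁₀(19.0/2.1) = 75 − 19.13 = 55.87 dB.
Σ 10^(L/10) = 1.428e+07 → L_total = 10·log₁₀(1.428e+07) = 71.55 dB.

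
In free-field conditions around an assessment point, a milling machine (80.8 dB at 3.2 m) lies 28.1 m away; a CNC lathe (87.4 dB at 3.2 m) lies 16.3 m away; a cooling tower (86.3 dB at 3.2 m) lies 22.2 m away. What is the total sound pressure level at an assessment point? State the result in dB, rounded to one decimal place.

Apply inverse-square spreading to bring every level to the receiver, then sum 10^(L/10).
milling machine: 80.8 − 20·log₁₀(28.1/3.2) = 80.8 − 18.87 = 61.93 dB.
CNC lathe: 87.4 − 20·log₁₀(16.3/3.2) = 87.4 − 14.14 = 73.26 dB.
cooling tower: 86.3 − 20·log₁₀(22.2/3.2) = 86.3 − 16.82 = 69.48 dB.
Σ 10^(L/10) = 3.160e+07 → L_total = 10·log₁₀(3.160e+07) = 75.00 dB.

75.0 dB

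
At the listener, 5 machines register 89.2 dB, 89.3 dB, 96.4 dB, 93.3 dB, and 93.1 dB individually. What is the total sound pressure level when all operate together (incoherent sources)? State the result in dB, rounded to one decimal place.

100.1 dB

Incoherent sources combine by intensity addition: L_total = 10·log₁₀(Σ 10^(L_i/10)).
Σ 10^(L/10) = 10^(89.2/10) + 10^(89.3/10) + 10^(96.4/10) + 10^(93.3/10) + 10^(93.1/10) = 1.023e+10.
L_total = 10·log₁₀(1.023e+10) = 100.10 dB.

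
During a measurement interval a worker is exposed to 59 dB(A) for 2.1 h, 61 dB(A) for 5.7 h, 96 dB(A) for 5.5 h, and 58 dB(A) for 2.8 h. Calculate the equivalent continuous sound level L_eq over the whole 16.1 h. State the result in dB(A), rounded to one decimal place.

Weight each interval's intensity by its duration and average over T = 16.1 h:
Σ tᵢ·10^(Lᵢ/10) = 2.1·10^(59/10) + 5.7·10^(61/10) + 5.5·10^(96/10) + 2.8·10^(58/10) = 2.191e+10.
L_eq = 10·log₁₀(2.191e+10/16.1) = 91.34 dB(A).

91.3 dB(A)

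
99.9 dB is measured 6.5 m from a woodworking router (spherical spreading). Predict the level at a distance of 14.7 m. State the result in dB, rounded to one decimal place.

Point-source attenuation: ΔL = 20·log₁₀(r₂/r₁) = 20·log₁₀(14.7/6.5) = 7.088 dB.
L₂ = 99.9 − 20·log₁₀(14.7/6.5) = 99.9 − 7.088 = 92.81 dB.

92.8 dB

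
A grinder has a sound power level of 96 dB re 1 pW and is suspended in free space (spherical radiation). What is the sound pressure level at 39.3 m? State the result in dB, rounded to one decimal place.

53.1 dB

Free-field spherical radiation: L_p = L_w − 10·log₁₀(4π·r²), r = 39.3 m.
4π·r² = 1.941e+04 m², 10·log₁₀ of that is 42.880 dB.
L_p = 96 − 42.880 = 53.12 dB.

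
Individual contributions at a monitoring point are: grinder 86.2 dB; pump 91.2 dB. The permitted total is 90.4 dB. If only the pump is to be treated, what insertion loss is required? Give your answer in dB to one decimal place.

2.9 dB

Fixed contribution from the other source: Σ 10^(L/10) = 10^(86.2/10) = 4.169e+08 (86.20 dB).
To meet 90.4 dB overall, the treated pump may contribute at most 10^(90.4/10) − 4.169e+08 = 6.796e+08, i.e. 88.32 dB.
So the pump must be reduced from 91.2 to 88.32 dB: IL = 2.88 dB.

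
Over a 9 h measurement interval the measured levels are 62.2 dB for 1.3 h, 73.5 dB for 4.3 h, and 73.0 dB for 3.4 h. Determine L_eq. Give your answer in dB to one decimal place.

72.7 dB

Weight each interval's intensity by its duration and average over T = 9 h:
Σ tᵢ·10^(Lᵢ/10) = 1.3·10^(62.2/10) + 4.3·10^(73.5/10) + 3.4·10^(73.0/10) = 1.663e+08.
L_eq = 10·log₁₀(1.663e+08/9) = 72.67 dB.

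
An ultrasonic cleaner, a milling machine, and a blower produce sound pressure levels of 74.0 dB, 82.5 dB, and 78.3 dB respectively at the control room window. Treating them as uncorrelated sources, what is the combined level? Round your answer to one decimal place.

Incoherent sources combine by intensity addition: L_total = 10·log₁₀(Σ 10^(L_i/10)).
Σ 10^(L/10) = 10^(74.0/10) + 10^(82.5/10) + 10^(78.3/10) = 2.706e+08.
L_total = 10·log₁₀(2.706e+08) = 84.32 dB.

84.3 dB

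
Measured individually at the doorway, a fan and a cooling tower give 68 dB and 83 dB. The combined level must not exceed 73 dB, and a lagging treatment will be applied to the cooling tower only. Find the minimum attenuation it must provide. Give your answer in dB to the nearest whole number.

The untreated sources together contribute 10^(68/10) = 6.310e+06, i.e. 68.00 dB.
The limit corresponds to 10^(73/10) = 1.995e+07; subtracting the fixed part leaves 1.364e+07 for the cooling tower, i.e. 71.35 dB.
So the cooling tower must be reduced from 83 to 71.35 dB: IL = 11.65 dB.

12 dB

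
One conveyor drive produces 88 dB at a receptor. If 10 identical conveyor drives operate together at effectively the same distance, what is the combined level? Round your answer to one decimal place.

98.0 dB

N identical incoherent sources raise the level by 10·log₁₀ N.
L_total = 88 + 10·log₁₀(10) = 88 + 10.000 = 98.00 dB.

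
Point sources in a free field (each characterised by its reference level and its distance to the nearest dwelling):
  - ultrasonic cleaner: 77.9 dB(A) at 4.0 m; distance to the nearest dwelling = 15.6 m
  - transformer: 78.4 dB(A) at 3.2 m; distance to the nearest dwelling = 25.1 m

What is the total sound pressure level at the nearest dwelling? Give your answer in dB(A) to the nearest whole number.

67 dB(A)

First find each source's level at the receiver (point-source: −20·log₁₀(r/r_ref)), then combine on an intensity basis.
ultrasonic cleaner: 77.9 − 20·log₁₀(15.6/4.0) = 77.9 − 11.82 = 66.08 dB(A).
transformer: 78.4 − 20·log₁₀(25.1/3.2) = 78.4 − 17.89 = 60.51 dB(A).
Σ 10^(L/10) = 5.178e+06 → L_total = 10·log₁₀(5.178e+06) = 67.14 dB(A).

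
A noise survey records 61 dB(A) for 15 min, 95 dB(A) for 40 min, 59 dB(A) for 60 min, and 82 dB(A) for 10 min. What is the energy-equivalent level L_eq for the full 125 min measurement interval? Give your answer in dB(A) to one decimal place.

The energy average is taken in the linear domain: L_eq = 10·log₁₀[(Σ tᵢ·10^(Lᵢ/10))/T], T = 125 min.
Σ tᵢ·10^(Lᵢ/10) = 15·10^(61/10) + 40·10^(95/10) + 60·10^(59/10) + 10·10^(82/10) = 1.281e+11.
L_eq = 10·log₁₀(1.281e+11/125) = 90.11 dB(A).

90.1 dB(A)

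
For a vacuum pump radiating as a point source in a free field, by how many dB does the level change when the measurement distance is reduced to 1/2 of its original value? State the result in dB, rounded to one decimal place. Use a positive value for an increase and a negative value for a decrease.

A point source loses 6 dB per doubling of distance; generally ΔL = −20·log₁₀(r₂/r₁).
ΔL = −20·log₁₀(0.5) = +6.02 dB.

+6.0 dB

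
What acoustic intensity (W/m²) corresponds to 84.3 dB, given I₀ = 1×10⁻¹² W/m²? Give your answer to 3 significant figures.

I/I₀ = 10^(84.3/10) = 2.692e+08, so I = 2.692e+08 × 10⁻¹² W/m².

0.000269 W/m²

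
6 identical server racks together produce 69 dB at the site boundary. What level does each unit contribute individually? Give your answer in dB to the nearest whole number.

6 equal contributions raise the level by 10·log₁₀ 6 = 7.782 dB, so each unit alone gives 69 − 7.782.

61 dB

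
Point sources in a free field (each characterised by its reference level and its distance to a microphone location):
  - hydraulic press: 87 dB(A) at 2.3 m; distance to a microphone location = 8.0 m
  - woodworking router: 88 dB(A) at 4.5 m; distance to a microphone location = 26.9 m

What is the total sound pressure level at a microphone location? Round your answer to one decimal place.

First find each source's level at the receiver (point-source: −20·log₁₀(r/r_ref)), then combine on an intensity basis.
hydraulic press: 87 − 20·log₁₀(8.0/2.3) = 87 − 10.83 = 76.17 dB(A).
woodworking router: 88 − 20·log₁₀(26.9/4.5) = 88 − 15.53 = 72.47 dB(A).
Σ 10^(L/10) = 5.908e+07 → L_total = 10·log₁₀(5.908e+07) = 77.71 dB(A).

77.7 dB(A)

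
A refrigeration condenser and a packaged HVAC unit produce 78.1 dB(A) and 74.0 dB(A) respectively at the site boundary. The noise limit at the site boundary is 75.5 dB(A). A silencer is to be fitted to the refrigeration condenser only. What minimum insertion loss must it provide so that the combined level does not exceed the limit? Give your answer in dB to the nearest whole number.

8 dB

The untreated sources together contribute 10^(74.0/10) = 2.512e+07, i.e. 74.00 dB(A).
To meet 75.5 dB(A) overall, the treated refrigeration condenser may contribute at most 10^(75.5/10) − 2.512e+07 = 1.036e+07, i.e. 70.15 dB(A).
So the refrigeration condenser must be reduced from 78.1 to 70.15 dB(A): IL = 7.95 dB.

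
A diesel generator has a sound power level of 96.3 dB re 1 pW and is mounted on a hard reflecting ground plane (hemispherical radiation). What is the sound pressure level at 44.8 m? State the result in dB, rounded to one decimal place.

55.3 dB

The power spreads over a hemisphere of area 2π·r², so L_p = L_w − 10·log₁₀(2π·r²).
2π·r² = 1.261e+04 m², 10·log₁₀ of that is 41.007 dB.
L_p = 96.3 − 41.007 = 55.29 dB.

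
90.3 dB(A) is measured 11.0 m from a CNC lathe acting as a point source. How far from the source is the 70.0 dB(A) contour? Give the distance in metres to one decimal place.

113.9 m

The 20.3 dB drop corresponds to a distance ratio of 10^(20.3/20) for a point source.
r₂ = 11.0·10^((90.3−70.0)/20) = 11.0·10^(20.3/20) = 113.87 m.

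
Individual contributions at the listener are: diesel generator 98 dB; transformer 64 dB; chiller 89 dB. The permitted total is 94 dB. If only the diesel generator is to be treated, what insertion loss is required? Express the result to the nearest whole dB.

Fixed contribution from the other sources: Σ 10^(L/10) = 10^(64/10) + 10^(89/10) = 7.968e+08 (89.01 dB).
To meet 94 dB overall, the treated diesel generator may contribute at most 10^(94/10) − 7.968e+08 = 1.715e+09, i.e. 92.34 dB.
Required insertion loss = 98 − 92.34 = 5.66 dB.

6 dB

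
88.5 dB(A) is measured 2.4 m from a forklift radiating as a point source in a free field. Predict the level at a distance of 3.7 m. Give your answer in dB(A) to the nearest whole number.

85 dB(A)

For a point source, L₂ = L₁ − 20·log₁₀(r₂/r₁).
L₂ = 88.5 − 20·log₁₀(3.7/2.4) = 88.5 − 3.760 = 84.74 dB(A).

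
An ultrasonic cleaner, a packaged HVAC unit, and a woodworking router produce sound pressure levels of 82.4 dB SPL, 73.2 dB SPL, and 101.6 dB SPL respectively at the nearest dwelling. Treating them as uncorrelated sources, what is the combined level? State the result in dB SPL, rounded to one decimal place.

101.7 dB SPL

Incoherent sources combine by intensity addition: L_total = 10·log₁₀(Σ 10^(L_i/10)).
Σ 10^(L/10) = 10^(82.4/10) + 10^(73.2/10) + 10^(101.6/10) = 1.465e+10.
L_total = 10·log₁₀(1.465e+10) = 101.66 dB SPL.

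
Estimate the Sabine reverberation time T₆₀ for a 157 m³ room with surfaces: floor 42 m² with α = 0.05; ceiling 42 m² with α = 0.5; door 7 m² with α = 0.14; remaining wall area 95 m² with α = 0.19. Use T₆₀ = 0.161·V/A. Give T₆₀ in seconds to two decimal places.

0.60 s

A = Σ Sᵢαᵢ = 42·0.05 + 42·0.5 + 7·0.14 + 95·0.19 = 42.13 m².
T₆₀ = 0.161 × 157 / 42.13 = 0.600 s.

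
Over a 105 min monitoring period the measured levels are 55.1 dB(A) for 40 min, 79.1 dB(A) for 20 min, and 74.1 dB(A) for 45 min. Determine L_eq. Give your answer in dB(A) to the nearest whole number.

74 dB(A)

The energy average is taken in the linear domain: L_eq = 10·log₁₀[(Σ tᵢ·10^(Lᵢ/10))/T], T = 105 min.
Σ tᵢ·10^(Lᵢ/10) = 40·10^(55.1/10) + 20·10^(79.1/10) + 45·10^(74.1/10) = 2.795e+09.
L_eq = 10·log₁₀(2.795e+09/105) = 74.25 dB(A).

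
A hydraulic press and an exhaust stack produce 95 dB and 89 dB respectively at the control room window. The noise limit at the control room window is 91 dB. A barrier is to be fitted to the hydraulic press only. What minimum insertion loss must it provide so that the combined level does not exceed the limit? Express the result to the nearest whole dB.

The untreated sources together contribute 10^(89/10) = 7.943e+08, i.e. 89.00 dB.
To meet 91 dB overall, the treated hydraulic press may contribute at most 10^(91/10) − 7.943e+08 = 4.646e+08, i.e. 86.67 dB.
Required insertion loss = 95 − 86.67 = 8.33 dB.

8 dB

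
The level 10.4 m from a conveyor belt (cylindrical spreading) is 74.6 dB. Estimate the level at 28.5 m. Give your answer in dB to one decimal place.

70.2 dB

Line-source attenuation: ΔL = 10·log₁₀(r₂/r₁) = 10·log₁₀(28.5/10.4) = 4.378 dB.
L₂ = 74.6 − 10·log₁₀(28.5/10.4) = 74.6 − 4.378 = 70.22 dB.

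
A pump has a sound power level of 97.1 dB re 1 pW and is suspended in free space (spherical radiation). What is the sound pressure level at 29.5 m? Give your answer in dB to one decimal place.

56.7 dB

Free-field spherical radiation: L_p = L_w − 10·log₁₀(4π·r²), r = 29.5 m.
4π·r² = 1.094e+04 m², 10·log₁₀ of that is 40.389 dB.
L_p = 97.1 − 40.389 = 56.71 dB.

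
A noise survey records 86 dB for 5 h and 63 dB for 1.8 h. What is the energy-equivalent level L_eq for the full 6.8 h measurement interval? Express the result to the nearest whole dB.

85 dB

The energy average is taken in the linear domain: L_eq = 10·log₁₀[(Σ tᵢ·10^(Lᵢ/10))/T], T = 6.8 h.
Σ tᵢ·10^(Lᵢ/10) = 5·10^(86/10) + 1.8·10^(63/10) = 1.994e+09.
L_eq = 10·log₁₀(1.994e+09/6.8) = 84.67 dB.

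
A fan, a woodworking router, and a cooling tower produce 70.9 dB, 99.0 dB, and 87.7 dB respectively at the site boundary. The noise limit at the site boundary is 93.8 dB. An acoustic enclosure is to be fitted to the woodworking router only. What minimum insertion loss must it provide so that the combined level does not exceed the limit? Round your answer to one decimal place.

6.5 dB

The untreated sources together contribute 10^(70.9/10) + 10^(87.7/10) = 6.011e+08, i.e. 87.79 dB.
To meet 93.8 dB overall, the treated woodworking router may contribute at most 10^(93.8/10) − 6.011e+08 = 1.798e+09, i.e. 92.55 dB.
So the woodworking router must be reduced from 99.0 to 92.55 dB: IL = 6.45 dB.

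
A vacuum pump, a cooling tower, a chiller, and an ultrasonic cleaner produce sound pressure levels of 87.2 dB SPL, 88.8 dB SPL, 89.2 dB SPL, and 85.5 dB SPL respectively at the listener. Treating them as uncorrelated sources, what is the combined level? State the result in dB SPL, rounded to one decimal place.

For uncorrelated sources the intensities add, so convert each level to linear form, sum, and take 10·log₁₀ of the total.
Σ 10^(L/10) = 10^(87.2/10) + 10^(88.8/10) + 10^(89.2/10) + 10^(85.5/10) = 2.470e+09.
L_total = 10·log₁₀(2.470e+09) = 93.93 dB SPL.

93.9 dB SPL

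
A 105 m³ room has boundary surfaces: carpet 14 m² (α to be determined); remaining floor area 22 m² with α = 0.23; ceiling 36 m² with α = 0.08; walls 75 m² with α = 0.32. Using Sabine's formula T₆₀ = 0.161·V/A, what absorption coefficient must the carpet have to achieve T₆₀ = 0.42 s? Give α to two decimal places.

Required total absorption A = 0.161·105/0.42 = 40.25 m².
Absorption from the other surfaces = 22·0.23 + 36·0.08 + 75·0.32 = 31.94 m², so the carpet must supply 8.31 m² over 14 m².
α = 8.31/14 = 0.594.

0.59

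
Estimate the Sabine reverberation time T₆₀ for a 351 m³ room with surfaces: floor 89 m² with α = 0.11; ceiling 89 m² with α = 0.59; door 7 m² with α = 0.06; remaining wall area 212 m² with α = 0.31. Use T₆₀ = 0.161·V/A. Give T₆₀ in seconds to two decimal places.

0.44 s

A = Σ Sᵢαᵢ = 89·0.11 + 89·0.59 + 7·0.06 + 212·0.31 = 128.44 m².
T₆₀ = 0.161·V/A = 0.161·351/128.44 = 0.440 s.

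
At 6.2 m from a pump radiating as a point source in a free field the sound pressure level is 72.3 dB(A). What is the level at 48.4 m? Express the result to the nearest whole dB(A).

54 dB(A)

Point-source attenuation: ΔL = 20·log₁₀(r₂/r₁) = 20·log₁₀(48.4/6.2) = 17.849 dB.
L₂ = 72.3 − 20·log₁₀(48.4/6.2) = 72.3 − 17.849 = 54.45 dB(A).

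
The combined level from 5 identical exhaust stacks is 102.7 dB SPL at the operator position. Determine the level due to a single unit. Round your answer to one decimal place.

95.7 dB SPL

Dividing the total intensity by 5 lowers the level by 10·log₁₀ 5 = 6.990 dB: L₁ = 102.7 − 6.990.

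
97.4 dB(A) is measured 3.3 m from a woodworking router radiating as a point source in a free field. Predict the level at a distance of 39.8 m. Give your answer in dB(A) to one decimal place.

Spherical spreading from a point source gives a 20·log₁₀(r₂/r₁) drop.
L₂ = 97.4 − 20·log₁₀(39.8/3.3) = 97.4 − 21.627 = 75.77 dB(A).

75.8 dB(A)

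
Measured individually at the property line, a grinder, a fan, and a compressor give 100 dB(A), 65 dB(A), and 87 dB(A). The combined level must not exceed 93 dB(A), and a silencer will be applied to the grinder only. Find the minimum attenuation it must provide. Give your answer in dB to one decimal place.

8.3 dB

The untreated sources together contribute 10^(65/10) + 10^(87/10) = 5.043e+08, i.e. 87.03 dB(A).
The limit corresponds to 10^(93/10) = 1.995e+09; subtracting the fixed part leaves 1.491e+09 for the grinder, i.e. 91.73 dB(A).
So the grinder must be reduced from 100 to 91.73 dB(A): IL = 8.27 dB.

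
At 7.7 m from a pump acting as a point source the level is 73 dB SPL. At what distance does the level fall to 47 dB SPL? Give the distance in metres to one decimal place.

153.6 m

For a point source L₁ − L₂ = 20·log₁₀(r₂/r₁), so r₂ = r₁·10^((L₁−L₂)/20).
r₂ = 7.7·10^((73−47)/20) = 7.7·10^(26.0/20) = 153.64 m.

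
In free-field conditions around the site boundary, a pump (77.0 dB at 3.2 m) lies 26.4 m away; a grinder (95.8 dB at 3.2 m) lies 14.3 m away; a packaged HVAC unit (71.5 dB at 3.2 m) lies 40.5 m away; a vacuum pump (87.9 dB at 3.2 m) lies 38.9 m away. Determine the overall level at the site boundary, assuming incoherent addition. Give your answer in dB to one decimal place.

82.9 dB

First find each source's level at the receiver (point-source: −20·log₁₀(r/r_ref)), then combine on an intensity basis.
pump: 77.0 − 20·log₁₀(26.4/3.2) = 77.0 − 18.33 = 58.67 dB.
grinder: 95.8 − 20·log₁₀(14.3/3.2) = 95.8 − 13.00 = 82.80 dB.
packaged HVAC unit: 71.5 − 20·log₁₀(40.5/3.2) = 71.5 − 22.05 = 49.45 dB.
vacuum pump: 87.9 − 20·log₁₀(38.9/3.2) = 87.9 − 21.70 = 66.20 dB.
Σ 10^(L/10) = 1.954e+08 → L_total = 10·log₁₀(1.954e+08) = 82.91 dB.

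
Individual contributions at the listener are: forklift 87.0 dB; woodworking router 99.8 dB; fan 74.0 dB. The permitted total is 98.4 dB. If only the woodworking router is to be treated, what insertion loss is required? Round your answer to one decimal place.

The untreated sources together contribute 10^(87.0/10) + 10^(74.0/10) = 5.263e+08, i.e. 87.21 dB.
The limit corresponds to 10^(98.4/10) = 6.918e+09; subtracting the fixed part leaves 6.392e+09 for the woodworking router, i.e. 98.06 dB.
Required insertion loss = 99.8 − 98.06 = 1.74 dB.

1.7 dB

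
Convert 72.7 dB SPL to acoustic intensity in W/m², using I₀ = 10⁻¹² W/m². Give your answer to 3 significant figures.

I = I₀·10^(L/10) = 10⁻¹² × 10^(72.7/10) = 10^(-4.730).

1.86e-05 W/m²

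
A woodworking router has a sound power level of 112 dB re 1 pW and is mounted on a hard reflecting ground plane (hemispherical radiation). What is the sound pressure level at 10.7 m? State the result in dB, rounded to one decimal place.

83.4 dB

Free-field hemispherical radiation: L_p = L_w − 10·log₁₀(2π·r²), r = 10.7 m.
2π·r² = 719.4 m², 10·log₁₀ of that is 28.569 dB.
L_p = 112 − 28.569 = 83.43 dB.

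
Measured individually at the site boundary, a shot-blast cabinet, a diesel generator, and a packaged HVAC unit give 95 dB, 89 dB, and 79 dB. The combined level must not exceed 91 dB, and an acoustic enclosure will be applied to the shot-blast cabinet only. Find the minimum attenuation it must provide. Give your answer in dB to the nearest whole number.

Everything except the shot-blast cabinet sums to 10^(89/10) + 10^(79/10) = 8.738e+08 in linear terms, 89.41 dB.
The limit corresponds to 10^(91/10) = 1.259e+09; subtracting the fixed part leaves 3.852e+08 for the shot-blast cabinet, i.e. 85.86 dB.
So the shot-blast cabinet must be reduced from 95 to 85.86 dB: IL = 9.14 dB.

9 dB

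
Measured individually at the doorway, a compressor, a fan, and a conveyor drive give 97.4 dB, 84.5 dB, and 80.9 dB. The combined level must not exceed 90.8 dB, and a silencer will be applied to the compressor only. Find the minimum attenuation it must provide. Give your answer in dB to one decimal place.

The untreated sources together contribute 10^(84.5/10) + 10^(80.9/10) = 4.049e+08, i.e. 86.07 dB.
The limit corresponds to 10^(90.8/10) = 1.202e+09; subtracting the fixed part leaves 7.974e+08 for the compressor, i.e. 89.02 dB.
Required insertion loss = 97.4 − 89.02 = 8.38 dB.

8.4 dB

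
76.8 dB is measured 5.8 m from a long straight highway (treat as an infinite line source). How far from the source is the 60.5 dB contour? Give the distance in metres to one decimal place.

247.4 m

Line-source spreading drops the level by 10·log₁₀(r₂/r₁); inverting, r₂/r₁ = 10^(ΔL/10).
r₂ = 5.8·10^((76.8−60.5)/10) = 5.8·10^(16.3/10) = 247.42 m.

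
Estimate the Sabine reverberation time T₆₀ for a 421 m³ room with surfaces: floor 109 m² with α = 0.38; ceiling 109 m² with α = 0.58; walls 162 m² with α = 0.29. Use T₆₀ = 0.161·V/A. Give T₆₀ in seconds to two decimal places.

Summing Sᵢαᵢ: 109·0.38 + 109·0.58 + 162·0.29 = 151.62 m².
T₆₀ = 0.161·V/A = 0.161·421/151.62 = 0.447 s.

0.45 s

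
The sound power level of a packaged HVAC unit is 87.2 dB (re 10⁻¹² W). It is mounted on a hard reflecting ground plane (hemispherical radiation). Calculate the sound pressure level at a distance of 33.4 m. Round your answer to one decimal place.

Free-field hemispherical radiation: L_p = L_w − 10·log₁₀(2π·r²), r = 33.4 m.
2π·r² = 7009 m², 10·log₁₀ of that is 38.457 dB.
L_p = 87.2 − 38.457 = 48.74 dB.

48.7 dB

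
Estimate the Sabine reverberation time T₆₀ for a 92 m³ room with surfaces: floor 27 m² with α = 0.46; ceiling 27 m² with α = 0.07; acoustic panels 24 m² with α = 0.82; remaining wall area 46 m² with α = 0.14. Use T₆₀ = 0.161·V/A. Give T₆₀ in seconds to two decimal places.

0.37 s

Summing Sᵢαᵢ: 27·0.46 + 27·0.07 + 24·0.82 + 46·0.14 = 40.43 m².
T₆₀ = 0.161 × 92 / 40.43 = 0.366 s.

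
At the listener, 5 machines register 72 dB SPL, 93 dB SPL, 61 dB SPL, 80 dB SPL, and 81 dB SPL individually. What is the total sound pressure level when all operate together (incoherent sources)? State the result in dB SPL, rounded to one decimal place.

93.5 dB SPL

Incoherent sources combine by intensity addition: L_total = 10·log₁₀(Σ 10^(L_i/10)).
Σ 10^(L/10) = 10^(72/10) + 10^(93/10) + 10^(61/10) + 10^(80/10) + 10^(81/10) = 2.238e+09.
L_total = 10·log₁₀(2.238e+09) = 93.50 dB SPL.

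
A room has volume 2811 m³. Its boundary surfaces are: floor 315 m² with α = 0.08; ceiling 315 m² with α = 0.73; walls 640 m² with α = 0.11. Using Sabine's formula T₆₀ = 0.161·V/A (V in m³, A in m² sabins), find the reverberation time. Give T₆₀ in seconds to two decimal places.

Total absorption A = 315·0.08 + 315·0.73 + 640·0.11 = 325.55 m² sabins.
T₆₀ = 0.161 × 2811 / 325.55 = 1.390 s.

1.39 s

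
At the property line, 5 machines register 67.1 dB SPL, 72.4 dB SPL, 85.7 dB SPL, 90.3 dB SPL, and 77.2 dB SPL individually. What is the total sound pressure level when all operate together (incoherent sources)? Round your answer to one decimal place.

Incoherent sources combine by intensity addition: L_total = 10·log₁₀(Σ 10^(L_i/10)).
Σ 10^(L/10) = 10^(67.1/10) + 10^(72.4/10) + 10^(85.7/10) + 10^(90.3/10) + 10^(77.2/10) = 1.518e+09.
L_total = 10·log₁₀(1.518e+09) = 91.81 dB SPL.

91.8 dB SPL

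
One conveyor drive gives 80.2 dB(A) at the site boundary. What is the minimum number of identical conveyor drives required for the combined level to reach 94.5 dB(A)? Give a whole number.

N identical sources give L₁ + 10·log₁₀ N, so require 10·log₁₀ N ≥ 94.5 − 80.2 = 14.3 dB.
N ≥ 10^(14.3/10) = 26.915, so N = 27.

27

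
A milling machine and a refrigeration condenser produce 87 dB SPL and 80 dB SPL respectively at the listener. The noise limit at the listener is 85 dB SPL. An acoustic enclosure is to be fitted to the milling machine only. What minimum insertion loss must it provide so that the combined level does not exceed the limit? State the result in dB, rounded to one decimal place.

3.7 dB

Everything except the milling machine sums to 10^(80/10) = 1.000e+08 in linear terms, 80.00 dB SPL.
The limit corresponds to 10^(85/10) = 3.162e+08; subtracting the fixed part leaves 2.162e+08 for the milling machine, i.e. 83.35 dB SPL.
So the milling machine must be reduced from 87 to 83.35 dB SPL: IL = 3.65 dB.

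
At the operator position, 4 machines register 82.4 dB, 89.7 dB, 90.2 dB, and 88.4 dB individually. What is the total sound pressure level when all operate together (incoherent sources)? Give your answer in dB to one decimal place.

For uncorrelated sources the intensities add, so convert each level to linear form, sum, and take 10·log₁₀ of the total.
Σ 10^(L/10) = 10^(82.4/10) + 10^(89.7/10) + 10^(90.2/10) + 10^(88.4/10) = 2.846e+09.
L_total = 10·log₁₀(2.846e+09) = 94.54 dB.

94.5 dB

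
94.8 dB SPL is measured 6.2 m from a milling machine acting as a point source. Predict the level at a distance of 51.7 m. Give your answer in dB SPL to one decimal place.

76.4 dB SPL

Point-source attenuation: ΔL = 20·log₁₀(r₂/r₁) = 20·log₁₀(51.7/6.2) = 18.422 dB.
L₂ = 94.8 − 20·log₁₀(51.7/6.2) = 94.8 − 18.422 = 76.38 dB SPL.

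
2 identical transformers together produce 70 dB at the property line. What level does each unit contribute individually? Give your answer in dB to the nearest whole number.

67 dB

2 equal contributions raise the level by 10·log₁₀ 2 = 3.010 dB, so each unit alone gives 70 − 3.010.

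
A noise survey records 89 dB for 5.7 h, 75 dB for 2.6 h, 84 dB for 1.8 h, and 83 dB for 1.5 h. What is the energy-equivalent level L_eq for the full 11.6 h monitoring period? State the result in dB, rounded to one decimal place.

86.6 dB

L_eq = 10·log₁₀[(1/T)·Σ tᵢ·10^(Lᵢ/10)] with T = 11.6 h.
Σ tᵢ·10^(Lᵢ/10) = 5.7·10^(89/10) + 2.6·10^(75/10) + 1.8·10^(84/10) + 1.5·10^(83/10) = 5.361e+09.
L_eq = 10·log₁₀(5.361e+09/11.6) = 86.65 dB.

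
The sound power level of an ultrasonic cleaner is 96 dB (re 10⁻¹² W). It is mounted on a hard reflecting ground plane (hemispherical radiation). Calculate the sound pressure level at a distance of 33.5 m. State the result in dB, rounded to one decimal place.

The power spreads over a hemisphere of area 2π·r², so L_p = L_w − 10·log₁₀(2π·r²).
2π·r² = 7051 m², 10·log₁₀ of that is 38.483 dB.
L_p = 96 − 38.483 = 57.52 dB.

57.5 dB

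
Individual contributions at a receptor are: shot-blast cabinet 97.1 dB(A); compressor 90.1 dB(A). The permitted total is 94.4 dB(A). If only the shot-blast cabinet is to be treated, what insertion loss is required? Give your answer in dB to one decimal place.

4.7 dB

Everything except the shot-blast cabinet sums to 10^(90.1/10) = 1.023e+09 in linear terms, 90.10 dB(A).
The limit corresponds to 10^(94.4/10) = 2.754e+09; subtracting the fixed part leaves 1.731e+09 for the shot-blast cabinet, i.e. 92.38 dB(A).
Required insertion loss = 97.1 − 92.38 = 4.72 dB.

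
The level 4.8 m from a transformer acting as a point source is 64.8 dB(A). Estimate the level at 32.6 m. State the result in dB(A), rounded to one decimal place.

48.2 dB(A)

Point-source attenuation: ΔL = 20·log₁₀(r₂/r₁) = 20·log₁₀(32.6/4.8) = 16.640 dB.
L₂ = 64.8 − 20·log₁₀(32.6/4.8) = 64.8 − 16.640 = 48.16 dB(A).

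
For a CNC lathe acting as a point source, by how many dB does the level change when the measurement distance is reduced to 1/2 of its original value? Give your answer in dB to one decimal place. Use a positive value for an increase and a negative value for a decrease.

Point-source spreading: ΔL = −20·log₁₀(r₂/r₁).
ΔL = −20·log₁₀(0.5) = +6.02 dB.

+6.0 dB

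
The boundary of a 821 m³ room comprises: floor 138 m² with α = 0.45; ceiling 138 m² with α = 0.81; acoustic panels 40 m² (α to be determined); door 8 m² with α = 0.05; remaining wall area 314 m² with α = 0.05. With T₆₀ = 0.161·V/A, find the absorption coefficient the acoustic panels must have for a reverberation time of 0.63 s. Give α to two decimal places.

From T₆₀ = 0.161·V/A, the target T₆₀ = 0.63 s needs A = 0.161·821/0.63 = 209.81 m².
Absorption from the other surfaces = 138·0.45 + 138·0.81 + 8·0.05 + 314·0.05 = 189.98 m², so the acoustic panels must supply 19.83 m² over 40 m².
α = 19.83/40 = 0.496.

0.50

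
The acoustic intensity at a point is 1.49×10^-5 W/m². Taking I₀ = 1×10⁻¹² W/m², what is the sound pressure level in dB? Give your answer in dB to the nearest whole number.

72 dB

L = 10·log₁₀(I/I₀) = 10·log₁₀(1.49×10^-5/10⁻¹²) = 10·log₁₀(1.49×10^7).
L = 10·(0.1732 + 7) = 71.73 dB.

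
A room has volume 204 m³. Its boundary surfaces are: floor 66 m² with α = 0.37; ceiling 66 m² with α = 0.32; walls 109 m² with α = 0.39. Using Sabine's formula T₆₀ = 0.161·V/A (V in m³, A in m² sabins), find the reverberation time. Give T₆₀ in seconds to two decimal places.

0.37 s

A = Σ Sᵢαᵢ = 66·0.37 + 66·0.32 + 109·0.39 = 88.05 m².
T₆₀ = 0.161 × 204 / 88.05 = 0.373 s.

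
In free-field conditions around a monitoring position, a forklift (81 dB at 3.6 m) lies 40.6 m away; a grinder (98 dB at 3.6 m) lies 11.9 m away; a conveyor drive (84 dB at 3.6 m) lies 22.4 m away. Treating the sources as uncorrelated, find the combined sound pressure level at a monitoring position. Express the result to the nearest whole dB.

First find each source's level at the receiver (point-source: −20·log₁₀(r/r_ref)), then combine on an intensity basis.
forklift: 81 − 20·log₁₀(40.6/3.6) = 81 − 21.04 = 59.96 dB.
grinder: 98 − 20·log₁₀(11.9/3.6) = 98 − 10.38 = 87.62 dB.
conveyor drive: 84 − 20·log₁₀(22.4/3.6) = 84 − 15.88 = 68.12 dB.
Σ 10^(L/10) = 5.849e+08 → L_total = 10·log₁₀(5.849e+08) = 87.67 dB.

88 dB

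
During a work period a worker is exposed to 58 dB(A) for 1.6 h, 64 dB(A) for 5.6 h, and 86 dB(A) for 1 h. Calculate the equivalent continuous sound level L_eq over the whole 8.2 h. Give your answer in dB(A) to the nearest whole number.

L_eq = 10·log₁₀[(1/T)·Σ tᵢ·10^(Lᵢ/10)] with T = 8.2 h.
Σ tᵢ·10^(Lᵢ/10) = 1.6·10^(58/10) + 5.6·10^(64/10) + 1·10^(86/10) = 4.132e+08.
L_eq = 10·log₁₀(4.132e+08/8.2) = 77.02 dB(A).

77 dB(A)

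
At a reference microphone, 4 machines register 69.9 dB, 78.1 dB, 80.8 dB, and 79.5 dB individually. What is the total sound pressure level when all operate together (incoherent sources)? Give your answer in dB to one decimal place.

84.5 dB

For uncorrelated sources the intensities add, so convert each level to linear form, sum, and take 10·log₁₀ of the total.
Σ 10^(L/10) = 10^(69.9/10) + 10^(78.1/10) + 10^(80.8/10) + 10^(79.5/10) = 2.837e+08.
L_total = 10·log₁₀(2.837e+08) = 84.53 dB.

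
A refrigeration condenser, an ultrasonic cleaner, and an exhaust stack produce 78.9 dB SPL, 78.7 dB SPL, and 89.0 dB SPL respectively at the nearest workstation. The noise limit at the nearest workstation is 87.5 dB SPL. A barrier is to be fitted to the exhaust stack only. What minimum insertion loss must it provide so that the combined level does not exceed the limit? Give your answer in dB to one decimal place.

Fixed contribution from the other sources: Σ 10^(L/10) = 10^(78.9/10) + 10^(78.7/10) = 1.518e+08 (81.81 dB SPL).
The limit corresponds to 10^(87.5/10) = 5.623e+08; subtracting the fixed part leaves 4.106e+08 for the exhaust stack, i.e. 86.13 dB SPL.
Required insertion loss = 89.0 − 86.13 = 2.87 dB.

2.9 dB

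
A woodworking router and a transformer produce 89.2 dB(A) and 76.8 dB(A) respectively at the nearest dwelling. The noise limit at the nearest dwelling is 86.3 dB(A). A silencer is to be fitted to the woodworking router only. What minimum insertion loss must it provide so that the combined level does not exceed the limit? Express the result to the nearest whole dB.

Fixed contribution from the other source: Σ 10^(L/10) = 10^(76.8/10) = 4.786e+07 (76.80 dB(A)).
The limit corresponds to 10^(86.3/10) = 4.266e+08; subtracting the fixed part leaves 3.787e+08 for the woodworking router, i.e. 85.78 dB(A).
So the woodworking router must be reduced from 89.2 to 85.78 dB(A): IL = 3.42 dB.

3 dB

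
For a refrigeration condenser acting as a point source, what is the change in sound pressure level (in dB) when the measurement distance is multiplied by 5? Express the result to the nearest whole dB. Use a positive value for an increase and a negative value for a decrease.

-14 dB

A point source loses 6 dB per doubling of distance; generally ΔL = −20·log₁₀(r₂/r₁).
ΔL = −20·log₁₀(5) = -13.98 dB.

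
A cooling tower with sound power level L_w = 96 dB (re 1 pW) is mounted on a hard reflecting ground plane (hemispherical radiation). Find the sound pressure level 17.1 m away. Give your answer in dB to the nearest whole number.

63 dB

Free-field hemispherical radiation: L_p = L_w − 10·log₁₀(2π·r²), r = 17.1 m.
2π·r² = 1837 m², 10·log₁₀ of that is 32.642 dB.
L_p = 96 − 32.642 = 63.36 dB.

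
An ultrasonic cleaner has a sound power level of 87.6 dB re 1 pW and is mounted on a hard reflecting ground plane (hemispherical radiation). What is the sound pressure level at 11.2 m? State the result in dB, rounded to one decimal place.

L_p = L_w − 10·log₁₀(2π·r²) with r = 11.2 m.
2π·r² = 788.2 m², 10·log₁₀ of that is 28.966 dB.
L_p = 87.6 − 28.966 = 58.63 dB.

58.6 dB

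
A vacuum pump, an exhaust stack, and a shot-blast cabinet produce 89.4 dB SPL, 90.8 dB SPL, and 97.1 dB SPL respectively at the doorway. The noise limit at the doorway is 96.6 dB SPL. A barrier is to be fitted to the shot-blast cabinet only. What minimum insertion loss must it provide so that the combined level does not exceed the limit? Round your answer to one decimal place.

3.1 dB

Everything except the shot-blast cabinet sums to 10^(89.4/10) + 10^(90.8/10) = 2.073e+09 in linear terms, 93.17 dB SPL.
To meet 96.6 dB SPL overall, the treated shot-blast cabinet may contribute at most 10^(96.6/10) − 2.073e+09 = 2.498e+09, i.e. 93.98 dB SPL.
Required insertion loss = 97.1 − 93.98 = 3.12 dB.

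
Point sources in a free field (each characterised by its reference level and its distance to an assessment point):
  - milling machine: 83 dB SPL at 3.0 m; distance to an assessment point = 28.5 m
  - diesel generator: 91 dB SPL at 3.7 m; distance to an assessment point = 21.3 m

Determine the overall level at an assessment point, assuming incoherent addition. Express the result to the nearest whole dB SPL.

76 dB SPL

Propagate each source to the receiver with L = L_ref − 20·log₁₀(r/r_ref), then add intensities.
milling machine: 83 − 20·log₁₀(28.5/3.0) = 83 − 19.55 = 63.45 dB SPL.
diesel generator: 91 − 20·log₁₀(21.3/3.7) = 91 − 15.20 = 75.80 dB SPL.
Σ 10^(L/10) = 4.020e+07 → L_total = 10·log₁₀(4.020e+07) = 76.04 dB SPL.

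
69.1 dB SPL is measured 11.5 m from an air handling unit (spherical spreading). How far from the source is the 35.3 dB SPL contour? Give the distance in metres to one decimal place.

563.2 m

The 33.8 dB drop corresponds to a distance ratio of 10^(33.8/20) for a point source.
r₂ = 11.5·10^((69.1−35.3)/20) = 11.5·10^(33.8/20) = 563.25 m.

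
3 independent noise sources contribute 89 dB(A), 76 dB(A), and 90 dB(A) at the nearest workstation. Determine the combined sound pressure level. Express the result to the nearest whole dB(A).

93 dB(A)

Incoherent sources combine by intensity addition: L_total = 10·log₁₀(Σ 10^(L_i/10)).
Σ 10^(L/10) = 10^(89/10) + 10^(76/10) + 10^(90/10) = 1.834e+09.
L_total = 10·log₁₀(1.834e+09) = 92.63 dB(A).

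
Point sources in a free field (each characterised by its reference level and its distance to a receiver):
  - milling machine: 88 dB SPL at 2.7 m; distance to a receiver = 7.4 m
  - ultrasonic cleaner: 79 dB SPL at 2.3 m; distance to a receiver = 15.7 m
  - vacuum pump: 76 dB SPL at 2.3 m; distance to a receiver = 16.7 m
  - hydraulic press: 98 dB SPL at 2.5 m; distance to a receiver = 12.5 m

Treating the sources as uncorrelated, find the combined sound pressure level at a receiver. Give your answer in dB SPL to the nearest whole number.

First find each source's level at the receiver (point-source: −20·log₁₀(r/r_ref)), then combine on an intensity basis.
milling machine: 88 − 20·log₁₀(7.4/2.7) = 88 − 8.76 = 79.24 dB SPL.
ultrasonic cleaner: 79 − 20·log₁₀(15.7/2.3) = 79 − 16.68 = 62.32 dB SPL.
vacuum pump: 76 − 20·log₁₀(16.7/2.3) = 76 − 17.22 = 58.78 dB SPL.
hydraulic press: 98 − 20·log₁₀(12.5/2.5) = 98 − 13.98 = 84.02 dB SPL.
Σ 10^(L/10) = 3.388e+08 → L_total = 10·log₁₀(3.388e+08) = 85.30 dB SPL.

85 dB SPL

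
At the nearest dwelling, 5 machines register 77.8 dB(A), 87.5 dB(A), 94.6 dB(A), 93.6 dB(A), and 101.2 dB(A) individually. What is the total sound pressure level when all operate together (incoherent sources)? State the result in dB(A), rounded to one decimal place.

102.8 dB(A)

For uncorrelated sources the intensities add, so convert each level to linear form, sum, and take 10·log₁₀ of the total.
Σ 10^(L/10) = 10^(77.8/10) + 10^(87.5/10) + 10^(94.6/10) + 10^(93.6/10) + 10^(101.2/10) = 1.898e+10.
L_total = 10·log₁₀(1.898e+10) = 102.78 dB(A).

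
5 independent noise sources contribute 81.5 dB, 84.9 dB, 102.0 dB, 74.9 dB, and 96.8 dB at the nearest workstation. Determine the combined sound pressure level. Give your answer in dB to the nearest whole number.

103 dB

For uncorrelated sources the intensities add, so convert each level to linear form, sum, and take 10·log₁₀ of the total.
Σ 10^(L/10) = 10^(81.5/10) + 10^(84.9/10) + 10^(102.0/10) + 10^(74.9/10) + 10^(96.8/10) = 2.112e+10.
L_total = 10·log₁₀(2.112e+10) = 103.25 dB.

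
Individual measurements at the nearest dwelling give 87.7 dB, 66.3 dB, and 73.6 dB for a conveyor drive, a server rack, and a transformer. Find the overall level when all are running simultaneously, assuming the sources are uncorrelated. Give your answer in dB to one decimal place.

For uncorrelated sources the intensities add, so convert each level to linear form, sum, and take 10·log₁₀ of the total.
Σ 10^(L/10) = 10^(87.7/10) + 10^(66.3/10) + 10^(73.6/10) = 6.160e+08.
L_total = 10·log₁₀(6.160e+08) = 87.90 dB.

87.9 dB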